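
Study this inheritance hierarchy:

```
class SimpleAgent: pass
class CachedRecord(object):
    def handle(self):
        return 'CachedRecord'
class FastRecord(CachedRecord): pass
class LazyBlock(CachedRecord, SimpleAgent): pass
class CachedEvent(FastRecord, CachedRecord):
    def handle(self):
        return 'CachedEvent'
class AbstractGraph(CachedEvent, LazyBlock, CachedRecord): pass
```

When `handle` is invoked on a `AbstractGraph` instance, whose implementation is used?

L[AbstractGraph] = AbstractGraph + merge(L[CachedEvent], L[LazyBlock], L[CachedRecord], [CachedEvent LazyBlock CachedRecord])
  take CachedEvent:  [CachedEvent FastRecord CachedRecord object] + [LazyBlock CachedRecord SimpleAgent object] + [CachedRecord object] + [CachedEvent LazyBlock CachedRecord]
  take FastRecord:  [FastRecord CachedRecord object] + [LazyBlock CachedRecord SimpleAgent object] + [CachedRecord object] + [LazyBlock CachedRecord]
  take LazyBlock:  [CachedRecord object] + [LazyBlock CachedRecord SimpleAgent object] + [CachedRecord object] + [LazyBlock CachedRecord]
  take CachedRecord:  [CachedRecord object] + [CachedRecord SimpleAgent object] + [CachedRecord object] + [CachedRecord]
  take SimpleAgent:  [object] + [SimpleAgent object] + [object]
  take object:  [object] + [object] + [object]
MRO: AbstractGraph CachedEvent FastRecord LazyBlock CachedRecord SimpleAgent object
handle is defined in: CachedEvent, CachedRecord. First along the MRO is CachedEvent.

CachedEvent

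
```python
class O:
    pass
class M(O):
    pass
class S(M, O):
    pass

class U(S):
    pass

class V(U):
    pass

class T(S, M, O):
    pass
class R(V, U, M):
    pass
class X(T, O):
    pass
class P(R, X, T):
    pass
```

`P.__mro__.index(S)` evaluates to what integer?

6

L[P] = P + merge(L[R], L[X], L[T], [R X T])
  take R:  [R V U S M O object] + [X T S M O object] + [T S M O object] + [R X T]
  take V:  [V U S M O object] + [X T S M O object] + [T S M O object] + [X T]
  take U:  [U S M O object] + [X T S M O object] + [T S M O object] + [X T]
  take X:  [S M O object] + [X T S M O object] + [T S M O object] + [X T]
  take T:  [S M O object] + [T S M O object] + [T S M O object] + [T]
  take S:  [S M O object] + [S M O object] + [S M O object]
  take M:  [M O object] + [M O object] + [M O object]
  take O:  [O object] + [O object] + [O object]
  take object:  [object] + [object] + [object]
MRO: P R V U X T S M O object
S sits at index 6.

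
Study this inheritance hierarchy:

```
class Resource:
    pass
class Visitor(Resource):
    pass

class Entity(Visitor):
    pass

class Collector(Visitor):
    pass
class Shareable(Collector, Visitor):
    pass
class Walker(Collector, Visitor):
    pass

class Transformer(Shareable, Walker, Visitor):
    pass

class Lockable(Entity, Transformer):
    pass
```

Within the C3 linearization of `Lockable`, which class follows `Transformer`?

Shareable

L[Lockable] = Lockable + merge(L[Entity], L[Transformer], [Entity Transformer])
  take Entity:  [Entity Visitor Resource object] + [Transformer Shareable Walker Collector Visitor Resource object] + [Entity Transformer]
  take Transformer:  [Visitor Resource object] + [Transformer Shareable Walker Collector Visitor Resource object] + [Transformer]
  take Shareable:  [Visitor Resource object] + [Shareable Walker Collector Visitor Resource object]
  take Walker:  [Visitor Resource object] + [Walker Collector Visitor Resource object]
  take Collector:  [Visitor Resource object] + [Collector Visitor Resource object]
  take Visitor:  [Visitor Resource object] + [Visitor Resource object]
  take Resource:  [Resource object] + [Resource object]
  take object:  [object] + [object]
MRO: Lockable Entity Transformer Shareable Walker Collector Visitor Resource object
Transformer is at position 2; next is Shareable.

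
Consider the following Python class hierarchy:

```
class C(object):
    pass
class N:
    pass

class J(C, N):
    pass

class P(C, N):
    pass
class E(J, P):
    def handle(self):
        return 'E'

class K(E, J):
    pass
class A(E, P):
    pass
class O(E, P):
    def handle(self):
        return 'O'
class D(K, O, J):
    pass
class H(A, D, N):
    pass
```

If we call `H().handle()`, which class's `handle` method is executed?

L[H] = H + merge(L[A], L[D], L[N], [A D N])
  take A:  [A E J P C N object] + [D K O E J P C N object] + [N object] + [A D N]
  take D:  [E J P C N object] + [D K O E J P C N object] + [N object] + [D N]
  take K:  [E J P C N object] + [K O E J P C N object] + [N object] + [N]
  take O:  [E J P C N object] + [O E J P C N object] + [N object] + [N]
  take E:  [E J P C N object] + [E J P C N object] + [N object] + [N]
  take J:  [J P C N object] + [J P C N object] + [N object] + [N]
  take P:  [P C N object] + [P C N object] + [N object] + [N]
  take C:  [C N object] + [C N object] + [N object] + [N]
  take N:  [N object] + [N object] + [N object] + [N]
  take object:  [object] + [object] + [object]
MRO: H A D K O E J P C N object
handle is defined in: E, O. First along the MRO is O.

O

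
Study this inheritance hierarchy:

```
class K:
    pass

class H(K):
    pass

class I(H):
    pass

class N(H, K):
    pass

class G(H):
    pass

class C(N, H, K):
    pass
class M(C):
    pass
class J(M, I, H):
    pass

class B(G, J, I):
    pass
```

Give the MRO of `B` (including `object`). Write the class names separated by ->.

B -> G -> J -> M -> C -> N -> I -> H -> K -> object

L[B] = B + merge(L[G], L[J], L[I], [G J I])
  take G:  [G H K object] + [J M C N I H K object] + [I H K object] + [G J I]
  take J:  [H K object] + [J M C N I H K object] + [I H K object] + [J I]
  take M:  [H K object] + [M C N I H K object] + [I H K object] + [I]
  take C:  [H K object] + [C N I H K object] + [I H K object] + [I]
  take N:  [H K object] + [N I H K object] + [I H K object] + [I]
  take I:  [H K object] + [I H K object] + [I H K object] + [I]
  take H:  [H K object] + [H K object] + [H K object]
  take K:  [K object] + [K object] + [K object]
  take object:  [object] + [object] + [object]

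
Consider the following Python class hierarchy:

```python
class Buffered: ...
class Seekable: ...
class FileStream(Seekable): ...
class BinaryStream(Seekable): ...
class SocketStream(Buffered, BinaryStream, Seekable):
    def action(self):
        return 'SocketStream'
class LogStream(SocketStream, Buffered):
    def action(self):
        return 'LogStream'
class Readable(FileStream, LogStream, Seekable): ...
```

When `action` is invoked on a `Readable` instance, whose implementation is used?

LogStream

L[Readable] = Readable + merge(L[FileStream], L[LogStream], L[Seekable], [FileStream LogStream Seekable])
  take FileStream:  [FileStream Seekable object] + [LogStream SocketStream Buffered BinaryStream Seekable object] + [Seekable object] + [FileStream LogStream Seekable]
  take LogStream:  [Seekable object] + [LogStream SocketStream Buffered BinaryStream Seekable object] + [Seekable object] + [LogStream Seekable]
  take SocketStream:  [Seekable object] + [SocketStream Buffered BinaryStream Seekable object] + [Seekable object] + [Seekable]
  take Buffered:  [Seekable object] + [Buffered BinaryStream Seekable object] + [Seekable object] + [Seekable]
  take BinaryStream:  [Seekable object] + [BinaryStream Seekable object] + [Seekable object] + [Seekable]
  take Seekable:  [Seekable object] + [Seekable object] + [Seekable object] + [Seekable]
  take object:  [object] + [object] + [object]
MRO: Readable FileStream LogStream SocketStream Buffered BinaryStream Seekable object
action is defined in: LogStream, SocketStream. First along the MRO is LogStream.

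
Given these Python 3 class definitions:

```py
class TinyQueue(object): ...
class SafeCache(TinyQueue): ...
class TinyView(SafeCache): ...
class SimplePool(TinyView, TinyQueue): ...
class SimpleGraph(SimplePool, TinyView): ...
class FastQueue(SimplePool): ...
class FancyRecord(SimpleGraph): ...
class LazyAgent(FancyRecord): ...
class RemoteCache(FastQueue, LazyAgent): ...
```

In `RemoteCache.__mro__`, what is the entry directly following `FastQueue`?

LazyAgent

L[RemoteCache] = RemoteCache + merge(L[FastQueue], L[LazyAgent], [FastQueue LazyAgent])
  take FastQueue:  [FastQueue SimplePool TinyView SafeCache TinyQueue object] + [LazyAgent FancyRecord SimpleGraph SimplePool TinyView SafeCache TinyQueue object] + [FastQueue LazyAgent]
  take LazyAgent:  [SimplePool TinyView SafeCache TinyQueue object] + [LazyAgent FancyRecord SimpleGraph SimplePool TinyView SafeCache TinyQueue object] + [LazyAgent]
  take FancyRecord:  [SimplePool TinyView SafeCache TinyQueue object] + [FancyRecord SimpleGraph SimplePool TinyView SafeCache TinyQueue object]
  take SimpleGraph:  [SimplePool TinyView SafeCache TinyQueue object] + [SimpleGraph SimplePool TinyView SafeCache TinyQueue object]
  take SimplePool:  [SimplePool TinyView SafeCache TinyQueue object] + [SimplePool TinyView SafeCache TinyQueue object]
  take TinyView:  [TinyView SafeCache TinyQueue object] + [TinyView SafeCache TinyQueue object]
  take SafeCache:  [SafeCache TinyQueue object] + [SafeCache TinyQueue object]
  take TinyQueue:  [TinyQueue object] + [TinyQueue object]
  take object:  [object] + [object]
MRO: RemoteCache FastQueue LazyAgent FancyRecord SimpleGraph SimplePool TinyView SafeCache TinyQueue object
FastQueue is at position 1; next is LazyAgent.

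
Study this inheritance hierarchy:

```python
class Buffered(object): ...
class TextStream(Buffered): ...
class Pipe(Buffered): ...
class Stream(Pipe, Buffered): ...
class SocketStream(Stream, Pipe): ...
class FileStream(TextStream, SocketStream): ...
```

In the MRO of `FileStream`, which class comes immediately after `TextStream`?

SocketStream

L[FileStream] = FileStream + merge(L[TextStream], L[SocketStream], [TextStream SocketStream])
  take TextStream:  [TextStream Buffered object] + [SocketStream Stream Pipe Buffered object] + [TextStream SocketStream]
  take SocketStream:  [Buffered object] + [SocketStream Stream Pipe Buffered object] + [SocketStream]
  take Stream:  [Buffered object] + [Stream Pipe Buffered object]
  take Pipe:  [Buffered object] + [Pipe Buffered object]
  take Buffered:  [Buffered object] + [Buffered object]
  take object:  [object] + [object]
MRO: FileStream TextStream SocketStream Stream Pipe Buffered object
TextStream is at position 1; next is SocketStream.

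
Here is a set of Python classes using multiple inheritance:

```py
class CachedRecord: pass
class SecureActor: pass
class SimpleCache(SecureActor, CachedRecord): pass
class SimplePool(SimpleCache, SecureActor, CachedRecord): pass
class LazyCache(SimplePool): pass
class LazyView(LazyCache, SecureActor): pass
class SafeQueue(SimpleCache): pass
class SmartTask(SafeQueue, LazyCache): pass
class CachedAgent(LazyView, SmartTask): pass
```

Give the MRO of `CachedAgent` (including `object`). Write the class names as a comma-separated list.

L[CachedAgent] = CachedAgent + merge(L[LazyView], L[SmartTask], [LazyView SmartTask])
  take LazyView:  [LazyView LazyCache SimplePool SimpleCache SecureActor CachedRecord object] + [SmartTask SafeQueue LazyCache SimplePool SimpleCache SecureActor CachedRecord object] + [LazyView SmartTask]
  take SmartTask:  [LazyCache SimplePool SimpleCache SecureActor CachedRecord object] + [SmartTask SafeQueue LazyCache SimplePool SimpleCache SecureActor CachedRecord object] + [SmartTask]
  take SafeQueue:  [LazyCache SimplePool SimpleCache SecureActor CachedRecord object] + [SafeQueue LazyCache SimplePool SimpleCache SecureActor CachedRecord object]
  take LazyCache:  [LazyCache SimplePool SimpleCache SecureActor CachedRecord object] + [LazyCache SimplePool SimpleCache SecureActor CachedRecord object]
  take SimplePool:  [SimplePool SimpleCache SecureActor CachedRecord object] + [SimplePool SimpleCache SecureActor CachedRecord object]
  take SimpleCache:  [SimpleCache SecureActor CachedRecord object] + [SimpleCache SecureActor CachedRecord object]
  take SecureActor:  [SecureActor CachedRecord object] + [SecureActor CachedRecord object]
  take CachedRecord:  [CachedRecord object] + [CachedRecord object]
  take object:  [object] + [object]

CachedAgent, LazyView, SmartTask, SafeQueue, LazyCache, SimplePool, SimpleCache, SecureActor, CachedRecord, object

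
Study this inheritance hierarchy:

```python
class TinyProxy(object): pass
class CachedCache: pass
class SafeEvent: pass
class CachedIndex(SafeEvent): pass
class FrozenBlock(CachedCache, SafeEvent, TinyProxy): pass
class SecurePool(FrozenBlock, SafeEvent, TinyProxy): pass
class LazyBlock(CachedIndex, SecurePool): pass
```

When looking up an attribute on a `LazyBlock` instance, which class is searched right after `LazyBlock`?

CachedIndex

L[LazyBlock] = LazyBlock + merge(L[CachedIndex], L[SecurePool], [CachedIndex SecurePool])
  take CachedIndex:  [CachedIndex SafeEvent object] + [SecurePool FrozenBlock CachedCache SafeEvent TinyProxy object] + [CachedIndex SecurePool]
  take SecurePool:  [SafeEvent object] + [SecurePool FrozenBlock CachedCache SafeEvent TinyProxy object] + [SecurePool]
  take FrozenBlock:  [SafeEvent object] + [FrozenBlock CachedCache SafeEvent TinyProxy object]
  take CachedCache:  [SafeEvent object] + [CachedCache SafeEvent TinyProxy object]
  take SafeEvent:  [SafeEvent object] + [SafeEvent TinyProxy object]
  take TinyProxy:  [object] + [TinyProxy object]
  take object:  [object] + [object]
MRO: LazyBlock CachedIndex SecurePool FrozenBlock CachedCache SafeEvent TinyProxy object
LazyBlock is at position 0; next is CachedIndex.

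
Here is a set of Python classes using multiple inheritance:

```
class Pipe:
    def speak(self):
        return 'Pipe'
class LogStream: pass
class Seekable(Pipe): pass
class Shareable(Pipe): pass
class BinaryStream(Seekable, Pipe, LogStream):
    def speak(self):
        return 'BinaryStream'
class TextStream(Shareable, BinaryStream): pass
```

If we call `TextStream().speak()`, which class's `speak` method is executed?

BinaryStream

L[TextStream] = TextStream + merge(L[Shareable], L[BinaryStream], [Shareable BinaryStream])
  take Shareable:  [Shareable Pipe object] + [BinaryStream Seekable Pipe LogStream object] + [Shareable BinaryStream]
  take BinaryStream:  [Pipe object] + [BinaryStream Seekable Pipe LogStream object] + [BinaryStream]
  take Seekable:  [Pipe object] + [Seekable Pipe LogStream object]
  take Pipe:  [Pipe object] + [Pipe LogStream object]
  take LogStream:  [object] + [LogStream object]
  take object:  [object] + [object]
MRO: TextStream Shareable BinaryStream Seekable Pipe LogStream object
speak is defined in: BinaryStream, Pipe. First along the MRO is BinaryStream.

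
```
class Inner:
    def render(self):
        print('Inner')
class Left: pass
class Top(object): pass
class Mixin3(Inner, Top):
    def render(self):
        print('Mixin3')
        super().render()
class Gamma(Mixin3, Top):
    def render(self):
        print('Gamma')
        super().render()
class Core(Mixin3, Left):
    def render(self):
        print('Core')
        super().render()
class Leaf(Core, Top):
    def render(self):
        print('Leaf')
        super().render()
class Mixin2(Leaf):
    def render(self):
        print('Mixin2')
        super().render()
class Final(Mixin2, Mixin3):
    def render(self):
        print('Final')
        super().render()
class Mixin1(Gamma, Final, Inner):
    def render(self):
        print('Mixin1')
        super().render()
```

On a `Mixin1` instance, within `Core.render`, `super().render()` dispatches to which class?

L[Mixin1] = Mixin1 + merge(L[Gamma], L[Final], L[Inner], [Gamma Final Inner])
  take Gamma:  [Gamma Mixin3 Inner Top object] + [Final Mixin2 Leaf Core Mixin3 Inner Top Left object] + [Inner object] + [Gamma Final Inner]
  take Final:  [Mixin3 Inner Top object] + [Final Mixin2 Leaf Core Mixin3 Inner Top Left object] + [Inner object] + [Final Inner]
  take Mixin2:  [Mixin3 Inner Top object] + [Mixin2 Leaf Core Mixin3 Inner Top Left object] + [Inner object] + [Inner]
  take Leaf:  [Mixin3 Inner Top object] + [Leaf Core Mixin3 Inner Top Left object] + [Inner object] + [Inner]
  take Core:  [Mixin3 Inner Top object] + [Core Mixin3 Inner Top Left object] + [Inner object] + [Inner]
  take Mixin3:  [Mixin3 Inner Top object] + [Mixin3 Inner Top Left object] + [Inner object] + [Inner]
  take Inner:  [Inner Top object] + [Inner Top Left object] + [Inner object] + [Inner]
  take Top:  [Top object] + [Top Left object] + [object]
  take Left:  [object] + [Left object] + [object]
  take object:  [object] + [object] + [object]
MRO: Mixin1 Gamma Final Mixin2 Leaf Core Mixin3 Inner Top Left object
super() in Core.render on a Mixin1 instance goes to the class after Core in Mixin1's MRO: Mixin3.

Mixin3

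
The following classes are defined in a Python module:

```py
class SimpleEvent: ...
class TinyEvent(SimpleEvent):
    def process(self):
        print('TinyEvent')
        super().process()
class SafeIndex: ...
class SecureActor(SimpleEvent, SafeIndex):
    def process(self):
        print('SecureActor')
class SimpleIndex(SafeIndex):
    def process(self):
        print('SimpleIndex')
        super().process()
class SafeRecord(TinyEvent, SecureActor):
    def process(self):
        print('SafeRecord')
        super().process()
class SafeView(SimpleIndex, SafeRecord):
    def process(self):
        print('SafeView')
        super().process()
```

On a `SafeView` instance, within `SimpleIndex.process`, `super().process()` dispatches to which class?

SafeRecord

L[SafeView] = SafeView + merge(L[SimpleIndex], L[SafeRecord], [SimpleIndex SafeRecord])
  take SimpleIndex:  [SimpleIndex SafeIndex object] + [SafeRecord TinyEvent SecureActor SimpleEvent SafeIndex object] + [SimpleIndex SafeRecord]
  take SafeRecord:  [SafeIndex object] + [SafeRecord TinyEvent SecureActor SimpleEvent SafeIndex object] + [SafeRecord]
  take TinyEvent:  [SafeIndex object] + [TinyEvent SecureActor SimpleEvent SafeIndex object]
  take SecureActor:  [SafeIndex object] + [SecureActor SimpleEvent SafeIndex object]
  take SimpleEvent:  [SafeIndex object] + [SimpleEvent SafeIndex object]
  take SafeIndex:  [SafeIndex object] + [SafeIndex object]
  take object:  [object] + [object]
MRO: SafeView SimpleIndex SafeRecord TinyEvent SecureActor SimpleEvent SafeIndex object
super() in SimpleIndex.process on a SafeView instance goes to the class after SimpleIndex in SafeView's MRO: SafeRecord.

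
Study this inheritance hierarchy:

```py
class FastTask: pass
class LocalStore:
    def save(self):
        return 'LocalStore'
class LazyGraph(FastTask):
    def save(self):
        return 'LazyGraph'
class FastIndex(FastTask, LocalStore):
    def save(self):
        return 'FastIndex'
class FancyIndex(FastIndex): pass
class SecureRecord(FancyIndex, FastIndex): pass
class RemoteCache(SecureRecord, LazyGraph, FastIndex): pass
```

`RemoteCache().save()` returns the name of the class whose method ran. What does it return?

L[RemoteCache] = RemoteCache + merge(L[SecureRecord], L[LazyGraph], L[FastIndex], [SecureRecord LazyGraph FastIndex])
  take SecureRecord:  [SecureRecord FancyIndex FastIndex FastTask LocalStore object] + [LazyGraph FastTask object] + [FastIndex FastTask LocalStore object] + [SecureRecord LazyGraph FastIndex]
  take FancyIndex:  [FancyIndex FastIndex FastTask LocalStore object] + [LazyGraph FastTask object] + [FastIndex FastTask LocalStore object] + [LazyGraph FastIndex]
  take LazyGraph:  [FastIndex FastTask LocalStore object] + [LazyGraph FastTask object] + [FastIndex FastTask LocalStore object] + [LazyGraph FastIndex]
  take FastIndex:  [FastIndex FastTask LocalStore object] + [FastTask object] + [FastIndex FastTask LocalStore object] + [FastIndex]
  take FastTask:  [FastTask LocalStore object] + [FastTask object] + [FastTask LocalStore object]
  take LocalStore:  [LocalStore object] + [object] + [LocalStore object]
  take object:  [object] + [object] + [object]
MRO: RemoteCache SecureRecord FancyIndex LazyGraph FastIndex FastTask LocalStore object
save is defined in: FastIndex, LazyGraph, LocalStore. First along the MRO is LazyGraph.

LazyGraph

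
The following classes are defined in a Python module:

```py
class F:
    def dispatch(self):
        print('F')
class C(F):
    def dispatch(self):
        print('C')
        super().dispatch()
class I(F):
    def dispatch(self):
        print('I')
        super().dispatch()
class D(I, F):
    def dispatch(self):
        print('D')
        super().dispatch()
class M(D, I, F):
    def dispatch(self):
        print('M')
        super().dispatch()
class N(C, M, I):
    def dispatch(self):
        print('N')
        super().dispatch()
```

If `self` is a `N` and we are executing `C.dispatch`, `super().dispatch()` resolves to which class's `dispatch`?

L[N] = N + merge(L[C], L[M], L[I], [C M I])
  take C:  [C F object] + [M D I F object] + [I F object] + [C M I]
  take M:  [F object] + [M D I F object] + [I F object] + [M I]
  take D:  [F object] + [D I F object] + [I F object] + [I]
  take I:  [F object] + [I F object] + [I F object] + [I]
  take F:  [F object] + [F object] + [F object]
  take object:  [object] + [object] + [object]
MRO: N C M D I F object
super() in C.dispatch on a N instance goes to the class after C in N's MRO: M.

M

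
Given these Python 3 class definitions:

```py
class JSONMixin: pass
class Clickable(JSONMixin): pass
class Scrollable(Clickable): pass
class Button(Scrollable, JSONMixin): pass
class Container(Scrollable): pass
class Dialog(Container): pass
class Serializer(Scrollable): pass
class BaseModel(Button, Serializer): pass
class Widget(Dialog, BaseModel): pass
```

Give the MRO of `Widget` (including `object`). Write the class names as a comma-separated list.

Widget, Dialog, Container, BaseModel, Button, Serializer, Scrollable, Clickable, JSONMixin, object

L[Widget] = Widget + merge(L[Dialog], L[BaseModel], [Dialog BaseModel])
  take Dialog:  [Dialog Container Scrollable Clickable JSONMixin object] + [BaseModel Button Serializer Scrollable Clickable JSONMixin object] + [Dialog BaseModel]
  take Container:  [Container Scrollable Clickable JSONMixin object] + [BaseModel Button Serializer Scrollable Clickable JSONMixin object] + [BaseModel]
  take BaseModel:  [Scrollable Clickable JSONMixin object] + [BaseModel Button Serializer Scrollable Clickable JSONMixin object] + [BaseModel]
  take Button:  [Scrollable Clickable JSONMixin object] + [Button Serializer Scrollable Clickable JSONMixin object]
  take Serializer:  [Scrollable Clickable JSONMixin object] + [Serializer Scrollable Clickable JSONMixin object]
  take Scrollable:  [Scrollable Clickable JSONMixin object] + [Scrollable Clickable JSONMixin object]
  take Clickable:  [Clickable JSONMixin object] + [Clickable JSONMixin object]
  take JSONMixin:  [JSONMixin object] + [JSONMixin object]
  take object:  [object] + [object]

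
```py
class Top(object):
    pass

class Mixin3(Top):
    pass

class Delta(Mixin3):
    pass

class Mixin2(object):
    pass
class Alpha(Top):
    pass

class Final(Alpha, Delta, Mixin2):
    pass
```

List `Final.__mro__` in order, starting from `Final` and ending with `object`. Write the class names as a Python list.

L[Final] = Final + merge(L[Alpha], L[Delta], L[Mixin2], [Alpha Delta Mixin2])
  take Alpha:  [Alpha Top object] + [Delta Mixin3 Top object] + [Mixin2 object] + [Alpha Delta Mixin2]
  take Delta:  [Top object] + [Delta Mixin3 Top object] + [Mixin2 object] + [Delta Mixin2]
  take Mixin3:  [Top object] + [Mixin3 Top object] + [Mixin2 object] + [Mixin2]
  take Top:  [Top object] + [Top object] + [Mixin2 object] + [Mixin2]
  take Mixin2:  [object] + [object] + [Mixin2 object] + [Mixin2]
  take object:  [object] + [object] + [object]

[Final, Alpha, Delta, Mixin3, Top, Mixin2, object]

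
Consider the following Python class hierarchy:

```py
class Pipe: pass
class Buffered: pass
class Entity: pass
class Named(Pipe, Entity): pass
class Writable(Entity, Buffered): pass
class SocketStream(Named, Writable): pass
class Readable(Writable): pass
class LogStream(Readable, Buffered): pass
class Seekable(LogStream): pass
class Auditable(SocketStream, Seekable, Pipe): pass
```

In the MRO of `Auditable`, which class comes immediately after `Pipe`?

L[Auditable] = Auditable + merge(L[SocketStream], L[Seekable], L[Pipe], [SocketStream Seekable Pipe])
  take SocketStream:  [SocketStream Named Pipe Writable Entity Buffered object] + [Seekable LogStream Readable Writable Entity Buffered object] + [Pipe object] + [SocketStream Seekable Pipe]
  take Named:  [Named Pipe Writable Entity Buffered object] + [Seekable LogStream Readable Writable Entity Buffered object] + [Pipe object] + [Seekable Pipe]
  take Seekable:  [Pipe Writable Entity Buffered object] + [Seekable LogStream Readable Writable Entity Buffered object] + [Pipe object] + [Seekable Pipe]
  take Pipe:  [Pipe Writable Entity Buffered object] + [LogStream Readable Writable Entity Buffered object] + [Pipe object] + [Pipe]
  take LogStream:  [Writable Entity Buffered object] + [LogStream Readable Writable Entity Buffered object] + [object]
  take Readable:  [Writable Entity Buffered object] + [Readable Writable Entity Buffered object] + [object]
  take Writable:  [Writable Entity Buffered object] + [Writable Entity Buffered object] + [object]
  take Entity:  [Entity Buffered object] + [Entity Buffered object] + [object]
  take Buffered:  [Buffered object] + [Buffered object] + [object]
  take object:  [object] + [object] + [object]
MRO: Auditable SocketStream Named Seekable Pipe LogStream Readable Writable Entity Buffered object
Pipe is at position 4; next is LogStream.

LogStream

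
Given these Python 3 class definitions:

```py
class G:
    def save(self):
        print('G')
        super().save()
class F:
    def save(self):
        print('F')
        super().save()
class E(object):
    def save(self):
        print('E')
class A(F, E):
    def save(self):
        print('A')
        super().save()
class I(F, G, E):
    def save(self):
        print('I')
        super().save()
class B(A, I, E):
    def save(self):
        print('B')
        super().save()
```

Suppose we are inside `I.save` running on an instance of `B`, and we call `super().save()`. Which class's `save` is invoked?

L[B] = B + merge(L[A], L[I], L[E], [A I E])
  take A:  [A F E object] + [I F G E object] + [E object] + [A I E]
  take I:  [F E object] + [I F G E object] + [E object] + [I E]
  take F:  [F E object] + [F G E object] + [E object] + [E]
  take G:  [E object] + [G E object] + [E object] + [E]
  take E:  [E object] + [E object] + [E object] + [E]
  take object:  [object] + [object] + [object]
MRO: B A I F G E object
super() in I.save on a B instance goes to the class after I in B's MRO: F.

F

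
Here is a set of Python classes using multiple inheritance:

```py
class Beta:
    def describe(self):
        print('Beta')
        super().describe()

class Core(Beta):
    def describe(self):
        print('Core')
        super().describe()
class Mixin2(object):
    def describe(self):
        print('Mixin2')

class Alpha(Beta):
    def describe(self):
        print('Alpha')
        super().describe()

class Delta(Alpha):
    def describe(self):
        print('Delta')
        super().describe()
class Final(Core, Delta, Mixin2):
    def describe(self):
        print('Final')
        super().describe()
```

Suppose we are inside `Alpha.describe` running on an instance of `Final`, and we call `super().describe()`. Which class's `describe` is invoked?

L[Final] = Final + merge(L[Core], L[Delta], L[Mixin2], [Core Delta Mixin2])
  take Core:  [Core Beta object] + [Delta Alpha Beta object] + [Mixin2 object] + [Core Delta Mixin2]
  take Delta:  [Beta object] + [Delta Alpha Beta object] + [Mixin2 object] + [Delta Mixin2]
  take Alpha:  [Beta object] + [Alpha Beta object] + [Mixin2 object] + [Mixin2]
  take Beta:  [Beta object] + [Beta object] + [Mixin2 object] + [Mixin2]
  take Mixin2:  [object] + [object] + [Mixin2 object] + [Mixin2]
  take object:  [object] + [object] + [object]
MRO: Final Core Delta Alpha Beta Mixin2 object
super() in Alpha.describe on a Final instance goes to the class after Alpha in Final's MRO: Beta.

Beta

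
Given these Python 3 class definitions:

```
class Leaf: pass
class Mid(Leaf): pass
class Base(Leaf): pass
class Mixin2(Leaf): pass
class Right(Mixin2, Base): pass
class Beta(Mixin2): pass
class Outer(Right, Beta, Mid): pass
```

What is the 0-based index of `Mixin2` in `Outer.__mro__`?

L[Outer] = Outer + merge(L[Right], L[Beta], L[Mid], [Right Beta Mid])
  take Right:  [Right Mixin2 Base Leaf object] + [Beta Mixin2 Leaf object] + [Mid Leaf object] + [Right Beta Mid]
  take Beta:  [Mixin2 Base Leaf object] + [Beta Mixin2 Leaf object] + [Mid Leaf object] + [Beta Mid]
  take Mixin2:  [Mixin2 Base Leaf object] + [Mixin2 Leaf object] + [Mid Leaf object] + [Mid]
  take Base:  [Base Leaf object] + [Leaf object] + [Mid Leaf object] + [Mid]
  take Mid:  [Leaf object] + [Leaf object] + [Mid Leaf object] + [Mid]
  take Leaf:  [Leaf object] + [Leaf object] + [Leaf object]
  take object:  [object] + [object] + [object]
MRO: Outer Right Beta Mixin2 Base Mid Leaf object
Mixin2 sits at index 3.

3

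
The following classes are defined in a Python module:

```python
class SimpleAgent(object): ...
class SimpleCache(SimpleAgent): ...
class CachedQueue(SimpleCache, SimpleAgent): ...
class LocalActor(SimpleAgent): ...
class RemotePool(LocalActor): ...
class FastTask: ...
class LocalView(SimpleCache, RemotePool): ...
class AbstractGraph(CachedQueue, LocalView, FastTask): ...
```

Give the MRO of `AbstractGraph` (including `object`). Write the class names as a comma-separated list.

AbstractGraph, CachedQueue, LocalView, SimpleCache, RemotePool, LocalActor, SimpleAgent, FastTask, object

L[AbstractGraph] = AbstractGraph + merge(L[CachedQueue], L[LocalView], L[FastTask], [CachedQueue LocalView FastTask])
  take CachedQueue:  [CachedQueue SimpleCache SimpleAgent object] + [LocalView SimpleCache RemotePool LocalActor SimpleAgent object] + [FastTask object] + [CachedQueue LocalView FastTask]
  take LocalView:  [SimpleCache SimpleAgent object] + [LocalView SimpleCache RemotePool LocalActor SimpleAgent object] + [FastTask object] + [LocalView FastTask]
  take SimpleCache:  [SimpleCache SimpleAgent object] + [SimpleCache RemotePool LocalActor SimpleAgent object] + [FastTask object] + [FastTask]
  take RemotePool:  [SimpleAgent object] + [RemotePool LocalActor SimpleAgent object] + [FastTask object] + [FastTask]
  take LocalActor:  [SimpleAgent object] + [LocalActor SimpleAgent object] + [FastTask object] + [FastTask]
  take SimpleAgent:  [SimpleAgent object] + [SimpleAgent object] + [FastTask object] + [FastTask]
  take FastTask:  [object] + [object] + [FastTask object] + [FastTask]
  take object:  [object] + [object] + [object]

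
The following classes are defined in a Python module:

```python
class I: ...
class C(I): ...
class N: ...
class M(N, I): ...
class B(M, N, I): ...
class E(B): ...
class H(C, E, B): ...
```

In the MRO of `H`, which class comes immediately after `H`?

C

L[H] = H + merge(L[C], L[E], L[B], [C E B])
  take C:  [C I object] + [E B M N I object] + [B M N I object] + [C E B]
  take E:  [I object] + [E B M N I object] + [B M N I object] + [E B]
  take B:  [I object] + [B M N I object] + [B M N I object] + [B]
  take M:  [I object] + [M N I object] + [M N I object]
  take N:  [I object] + [N I object] + [N I object]
  take I:  [I object] + [I object] + [I object]
  take object:  [object] + [object] + [object]
MRO: H C E B M N I object
H is at position 0; next is C.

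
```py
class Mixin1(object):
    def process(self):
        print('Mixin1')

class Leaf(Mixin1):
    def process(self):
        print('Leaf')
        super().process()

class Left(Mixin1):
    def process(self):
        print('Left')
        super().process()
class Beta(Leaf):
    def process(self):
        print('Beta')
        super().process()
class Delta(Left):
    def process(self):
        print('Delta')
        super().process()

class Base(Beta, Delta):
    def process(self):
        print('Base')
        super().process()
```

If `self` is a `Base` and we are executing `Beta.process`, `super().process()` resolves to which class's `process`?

L[Base] = Base + merge(L[Beta], L[Delta], [Beta Delta])
  take Beta:  [Beta Leaf Mixin1 object] + [Delta Left Mixin1 object] + [Beta Delta]
  take Leaf:  [Leaf Mixin1 object] + [Delta Left Mixin1 object] + [Delta]
  take Delta:  [Mixin1 object] + [Delta Left Mixin1 object] + [Delta]
  take Left:  [Mixin1 object] + [Left Mixin1 object]
  take Mixin1:  [Mixin1 object] + [Mixin1 object]
  take object:  [object] + [object]
MRO: Base Beta Leaf Delta Left Mixin1 object
super() in Beta.process on a Base instance goes to the class after Beta in Base's MRO: Leaf.

Leaf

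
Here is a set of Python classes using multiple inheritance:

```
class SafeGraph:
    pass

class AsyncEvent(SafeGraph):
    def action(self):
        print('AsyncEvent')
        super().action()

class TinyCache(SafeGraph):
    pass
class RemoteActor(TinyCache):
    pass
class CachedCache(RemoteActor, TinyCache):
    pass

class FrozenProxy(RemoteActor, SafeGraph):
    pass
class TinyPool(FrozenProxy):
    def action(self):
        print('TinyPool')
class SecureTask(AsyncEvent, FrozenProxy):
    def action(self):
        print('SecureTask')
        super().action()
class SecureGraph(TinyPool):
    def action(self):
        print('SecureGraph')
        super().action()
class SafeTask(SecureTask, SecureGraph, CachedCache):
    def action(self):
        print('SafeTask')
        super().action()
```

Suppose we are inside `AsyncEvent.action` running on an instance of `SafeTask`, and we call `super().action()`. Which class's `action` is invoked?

L[SafeTask] = SafeTask + merge(L[SecureTask], L[SecureGraph], L[CachedCache], [SecureTask SecureGraph CachedCache])
  take SecureTask:  [SecureTask AsyncEvent FrozenProxy RemoteActor TinyCache SafeGraph object] + [SecureGraph TinyPool FrozenProxy RemoteActor TinyCache SafeGraph object] + [CachedCache RemoteActor TinyCache SafeGraph object] + [SecureTask SecureGraph CachedCache]
  take AsyncEvent:  [AsyncEvent FrozenProxy RemoteActor TinyCache SafeGraph object] + [SecureGraph TinyPool FrozenProxy RemoteActor TinyCache SafeGraph object] + [CachedCache RemoteActor TinyCache SafeGraph object] + [SecureGraph CachedCache]
  take SecureGraph:  [FrozenProxy RemoteActor TinyCache SafeGraph object] + [SecureGraph TinyPool FrozenProxy RemoteActor TinyCache SafeGraph object] + [CachedCache RemoteActor TinyCache SafeGraph object] + [SecureGraph CachedCache]
  take TinyPool:  [FrozenProxy RemoteActor TinyCache SafeGraph object] + [TinyPool FrozenProxy RemoteActor TinyCache SafeGraph object] + [CachedCache RemoteActor TinyCache SafeGraph object] + [CachedCache]
  take FrozenProxy:  [FrozenProxy RemoteActor TinyCache SafeGraph object] + [FrozenProxy RemoteActor TinyCache SafeGraph object] + [CachedCache RemoteActor TinyCache SafeGraph object] + [CachedCache]
  take CachedCache:  [RemoteActor TinyCache SafeGraph object] + [RemoteActor TinyCache SafeGraph object] + [CachedCache RemoteActor TinyCache SafeGraph object] + [CachedCache]
  take RemoteActor:  [RemoteActor TinyCache SafeGraph object] + [RemoteActor TinyCache SafeGraph object] + [RemoteActor TinyCache SafeGraph object]
  take TinyCache:  [TinyCache SafeGraph object] + [TinyCache SafeGraph object] + [TinyCache SafeGraph object]
  take SafeGraph:  [SafeGraph object] + [SafeGraph object] + [SafeGraph object]
  take object:  [object] + [object] + [object]
MRO: SafeTask SecureTask AsyncEvent SecureGraph TinyPool FrozenProxy CachedCache RemoteActor TinyCache SafeGraph object
super() in AsyncEvent.action on a SafeTask instance goes to the class after AsyncEvent in SafeTask's MRO: SecureGraph.

SecureGraph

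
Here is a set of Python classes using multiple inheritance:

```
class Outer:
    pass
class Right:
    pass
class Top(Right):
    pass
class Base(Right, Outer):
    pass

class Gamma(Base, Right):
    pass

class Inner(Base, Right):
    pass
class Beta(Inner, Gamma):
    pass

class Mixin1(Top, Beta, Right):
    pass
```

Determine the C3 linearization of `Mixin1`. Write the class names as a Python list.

L[Mixin1] = Mixin1 + merge(L[Top], L[Beta], L[Right], [Top Beta Right])
  take Top:  [Top Right object] + [Beta Inner Gamma Base Right Outer object] + [Right object] + [Top Beta Right]
  take Beta:  [Right object] + [Beta Inner Gamma Base Right Outer object] + [Right object] + [Beta Right]
  take Inner:  [Right object] + [Inner Gamma Base Right Outer object] + [Right object] + [Right]
  take Gamma:  [Right object] + [Gamma Base Right Outer object] + [Right object] + [Right]
  take Base:  [Right object] + [Base Right Outer object] + [Right object] + [Right]
  take Right:  [Right object] + [Right Outer object] + [Right object] + [Right]
  take Outer:  [object] + [Outer object] + [object]
  take object:  [object] + [object] + [object]

[Mixin1, Top, Beta, Inner, Gamma, Base, Right, Outer, object]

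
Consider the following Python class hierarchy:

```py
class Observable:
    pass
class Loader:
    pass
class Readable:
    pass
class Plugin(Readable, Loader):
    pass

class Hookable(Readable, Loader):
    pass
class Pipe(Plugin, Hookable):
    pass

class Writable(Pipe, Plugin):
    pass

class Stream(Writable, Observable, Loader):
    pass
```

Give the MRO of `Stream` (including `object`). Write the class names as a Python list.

L[Stream] = Stream + merge(L[Writable], L[Observable], L[Loader], [Writable Observable Loader])
  take Writable:  [Writable Pipe Plugin Hookable Readable Loader object] + [Observable object] + [Loader object] + [Writable Observable Loader]
  take Pipe:  [Pipe Plugin Hookable Readable Loader object] + [Observable object] + [Loader object] + [Observable Loader]
  take Plugin:  [Plugin Hookable Readable Loader object] + [Observable object] + [Loader object] + [Observable Loader]
  take Hookable:  [Hookable Readable Loader object] + [Observable object] + [Loader object] + [Observable Loader]
  take Readable:  [Readable Loader object] + [Observable object] + [Loader object] + [Observable Loader]
  take Observable:  [Loader object] + [Observable object] + [Loader object] + [Observable Loader]
  take Loader:  [Loader object] + [object] + [Loader object] + [Loader]
  take object:  [object] + [object] + [object]

[Stream, Writable, Pipe, Plugin, Hookable, Readable, Observable, Loader, object]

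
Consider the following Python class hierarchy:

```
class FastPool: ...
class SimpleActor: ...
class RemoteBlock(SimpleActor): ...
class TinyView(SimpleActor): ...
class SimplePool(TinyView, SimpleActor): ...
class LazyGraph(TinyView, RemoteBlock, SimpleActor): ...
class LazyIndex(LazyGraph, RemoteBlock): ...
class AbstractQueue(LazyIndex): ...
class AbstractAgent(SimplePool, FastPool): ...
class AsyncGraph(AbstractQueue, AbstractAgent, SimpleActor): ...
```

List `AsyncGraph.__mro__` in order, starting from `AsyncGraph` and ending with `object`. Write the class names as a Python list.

L[AsyncGraph] = AsyncGraph + merge(L[AbstractQueue], L[AbstractAgent], L[SimpleActor], [AbstractQueue AbstractAgent SimpleActor])
  take AbstractQueue:  [AbstractQueue LazyIndex LazyGraph TinyView RemoteBlock SimpleActor object] + [AbstractAgent SimplePool TinyView SimpleActor FastPool object] + [SimpleActor object] + [AbstractQueue AbstractAgent SimpleActor]
  take LazyIndex:  [LazyIndex LazyGraph TinyView RemoteBlock SimpleActor object] + [AbstractAgent SimplePool TinyView SimpleActor FastPool object] + [SimpleActor object] + [AbstractAgent SimpleActor]
  take LazyGraph:  [LazyGraph TinyView RemoteBlock SimpleActor object] + [AbstractAgent SimplePool TinyView SimpleActor FastPool object] + [SimpleActor object] + [AbstractAgent SimpleActor]
  take AbstractAgent:  [TinyView RemoteBlock SimpleActor object] + [AbstractAgent SimplePool TinyView SimpleActor FastPool object] + [SimpleActor object] + [AbstractAgent SimpleActor]
  take SimplePool:  [TinyView RemoteBlock SimpleActor object] + [SimplePool TinyView SimpleActor FastPool object] + [SimpleActor object] + [SimpleActor]
  take TinyView:  [TinyView RemoteBlock SimpleActor object] + [TinyView SimpleActor FastPool object] + [SimpleActor object] + [SimpleActor]
  take RemoteBlock:  [RemoteBlock SimpleActor object] + [SimpleActor FastPool object] + [SimpleActor object] + [SimpleActor]
  take SimpleActor:  [SimpleActor object] + [SimpleActor FastPool object] + [SimpleActor object] + [SimpleActor]
  take FastPool:  [object] + [FastPool object] + [object]
  take object:  [object] + [object] + [object]

[AsyncGraph, AbstractQueue, LazyIndex, LazyGraph, AbstractAgent, SimplePool, TinyView, RemoteBlock, SimpleActor, FastPool, object]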